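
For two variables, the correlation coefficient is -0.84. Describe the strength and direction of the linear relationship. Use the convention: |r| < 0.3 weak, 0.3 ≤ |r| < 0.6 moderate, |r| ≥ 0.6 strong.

r = -0.84 < 0 so the relationship is negative.
|r| = 0.84, which falls in the strong range.

strong negative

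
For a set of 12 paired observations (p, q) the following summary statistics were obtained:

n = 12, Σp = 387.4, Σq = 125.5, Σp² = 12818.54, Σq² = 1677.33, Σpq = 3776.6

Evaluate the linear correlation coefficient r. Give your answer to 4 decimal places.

r = (nΣpq − ΣpΣq) / √[(nΣp² − (Σp)²)(nΣq² − (Σq)²)]
Numerator: 12×3776.6 − 387.4×125.5 = -3299.5
Denominator: √[(153822.48 − 150078.76)(20127.96 − 15750.25)] = √[3743.72 × 4377.71] = 4048.3232
r = -3299.5 / 4048.3232 ≈ -0.8150

-0.8150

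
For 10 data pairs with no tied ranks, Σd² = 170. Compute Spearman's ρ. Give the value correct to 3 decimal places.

ρ = 1 − 6Σd² / [n(n²−1)] = 1 − 6×170 / (10×99)
  = 1 − 1020/990 = 1 − 1.0303 ≈ -0.030

-0.030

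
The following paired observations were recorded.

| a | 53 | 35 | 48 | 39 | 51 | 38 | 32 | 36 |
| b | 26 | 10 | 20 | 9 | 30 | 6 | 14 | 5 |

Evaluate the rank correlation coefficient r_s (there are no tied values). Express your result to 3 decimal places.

Rank a: 8, 2, 6, 5, 7, 4, 1, 3
Rank b: 7, 4, 6, 3, 8, 2, 5, 1
d = rank(a) − rank(b): 1, -2, 0, 2, -1, 2, -4, 2; Σd² = 34
ρ = 1 − 6Σd² / [n(n²−1)] = 1 − 6×34 / (8×63) = 1 − 204/504 ≈ 0.595

0.595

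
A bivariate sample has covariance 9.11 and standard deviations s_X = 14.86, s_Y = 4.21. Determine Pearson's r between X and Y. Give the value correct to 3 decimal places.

0.146

r = Cov(X,Y) / (s_X · s_Y) = 9.11 / (14.86 × 4.21)
  = 9.11 / 62.5606 ≈ 0.146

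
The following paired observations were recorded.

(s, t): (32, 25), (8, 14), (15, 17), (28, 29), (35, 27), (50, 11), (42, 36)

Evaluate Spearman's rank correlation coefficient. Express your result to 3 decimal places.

0.143

Rank s: 4, 1, 2, 3, 5, 7, 6
Rank t: 4, 2, 3, 6, 5, 1, 7
d = rank(s) − rank(t): 0, -1, -1, -3, 0, 6, -1; Σd² = 48
ρ = 1 − 6Σd² / [n(n²−1)] = 1 − 6×48 / (7×48) = 1 − 288/336 ≈ 0.143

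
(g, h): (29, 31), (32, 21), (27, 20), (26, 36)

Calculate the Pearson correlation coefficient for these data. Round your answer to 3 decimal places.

n = 4, Σg = 114, Σh = 108, Σg² = 3270, Σh² = 3098, Σgh = 3047
nΣgh − ΣgΣh = 12188 − 12312 = -124
nΣg² − (Σg)² = 13080 − 12996 = 84; nΣh² − (Σh)² = 12392 − 11664 = 728
r = -124 / √(84 × 728) = -124 / 247.2893 ≈ -0.501

-0.501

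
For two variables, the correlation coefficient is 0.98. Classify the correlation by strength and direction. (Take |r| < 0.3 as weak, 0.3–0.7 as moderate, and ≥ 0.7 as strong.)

strong positive

r = 0.98 > 0 so the relationship is positive.
|r| = 0.98, which falls in the strong range.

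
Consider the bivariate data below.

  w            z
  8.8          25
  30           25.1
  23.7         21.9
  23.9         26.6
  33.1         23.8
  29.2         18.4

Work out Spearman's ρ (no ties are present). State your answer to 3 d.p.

Rank w: 1, 5, 2, 3, 6, 4
Rank z: 4, 5, 2, 6, 3, 1
d = rank(w) − rank(z): -3, 0, 0, -3, 3, 3; Σd² = 36
ρ = 1 − 6Σd² / [n(n²−1)] = 1 − 6×36 / (6×35) = 1 − 216/210 ≈ -0.029

-0.029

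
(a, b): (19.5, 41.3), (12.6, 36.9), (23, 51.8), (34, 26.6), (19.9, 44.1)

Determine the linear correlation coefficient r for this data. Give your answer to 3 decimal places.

n = 5, Σa = 109, Σb = 200.7, Σa² = 2620.02, Σb² = 8402.91, Σab = 4243.68
nΣab − ΣaΣb = 21218.4 − 21876.3 = -657.9
nΣa² − (Σa)² = 13100.1 − 11881 = 1219.1; nΣb² − (Σb)² = 42014.55 − 40280.49 = 1734.06
r = -657.9 / √(1219.1 × 1734.06) = -657.9 / 1453.9575 ≈ -0.452

-0.452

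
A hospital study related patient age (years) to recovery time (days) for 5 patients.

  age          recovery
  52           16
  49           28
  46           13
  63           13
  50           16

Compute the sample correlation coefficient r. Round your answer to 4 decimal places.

n = 5, Σx = 260, Σy = 86, Σx² = 13690, Σy² = 1634, Σxy = 4421
nΣxy − ΣxΣy = 22105 − 22360 = -255
nΣx² − (Σx)² = 68450 − 67600 = 850; nΣy² − (Σy)² = 8170 − 7396 = 774
r = -255 / √(850 × 774) = -255 / 811.1104 ≈ -0.3144

-0.3144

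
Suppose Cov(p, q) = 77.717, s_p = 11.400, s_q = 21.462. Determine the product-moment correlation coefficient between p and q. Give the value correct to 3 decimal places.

0.318

r = Cov(p,q) / (s_p · s_q) = 77.717 / (11.400 × 21.462)
  = 77.717 / 244.6668 ≈ 0.318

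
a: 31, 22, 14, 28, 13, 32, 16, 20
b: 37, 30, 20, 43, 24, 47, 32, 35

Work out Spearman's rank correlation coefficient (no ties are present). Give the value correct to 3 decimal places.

Rank a: 7, 5, 2, 6, 1, 8, 3, 4
Rank b: 6, 3, 1, 7, 2, 8, 4, 5
d = rank(a) − rank(b): 1, 2, 1, -1, -1, 0, -1, -1; Σd² = 10
ρ = 1 − 6Σd² / [n(n²−1)] = 1 − 6×10 / (8×63) = 1 − 60/504 ≈ 0.881

0.881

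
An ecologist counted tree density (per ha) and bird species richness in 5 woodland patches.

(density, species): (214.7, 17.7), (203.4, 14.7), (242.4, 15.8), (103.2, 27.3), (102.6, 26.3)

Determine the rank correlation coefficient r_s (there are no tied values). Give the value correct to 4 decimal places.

Rank density: 4, 3, 5, 2, 1
Rank species: 3, 1, 2, 5, 4
d = rank(density) − rank(species): 1, 2, 3, -3, -3; Σd² = 32
ρ = 1 − 6Σd² / [n(n²−1)] = 1 − 6×32 / (5×24) = 1 − 192/120 ≈ -0.6000

-0.6000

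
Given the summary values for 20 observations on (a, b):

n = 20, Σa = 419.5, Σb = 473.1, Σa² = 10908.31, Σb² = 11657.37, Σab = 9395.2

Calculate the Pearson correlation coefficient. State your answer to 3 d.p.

r = (nΣab − ΣaΣb) / √[(nΣa² − (Σa)²)(nΣb² − (Σb)²)]
Numerator: 20×9395.2 − 419.5×473.1 = -10561.45
Denominator: √[(218166.2 − 175980.25)(233147.4 − 223823.61)] = √[42185.95 × 9323.79] = 19832.6231
r = -10561.45 / 19832.6231 ≈ -0.533

-0.533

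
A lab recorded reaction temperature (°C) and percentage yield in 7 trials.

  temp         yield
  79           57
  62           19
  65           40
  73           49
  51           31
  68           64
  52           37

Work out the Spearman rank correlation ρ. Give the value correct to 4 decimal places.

Rank temp: 7, 3, 4, 6, 1, 5, 2
Rank yield: 6, 1, 4, 5, 2, 7, 3
d = rank(temp) − rank(yield): 1, 2, 0, 1, -1, -2, -1; Σd² = 12
ρ = 1 − 6Σd² / [n(n²−1)] = 1 − 6×12 / (7×48) = 1 − 72/336 ≈ 0.7857

0.7857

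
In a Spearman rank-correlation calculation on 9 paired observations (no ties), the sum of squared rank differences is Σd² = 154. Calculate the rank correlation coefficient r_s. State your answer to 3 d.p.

ρ = 1 − 6Σd² / [n(n²−1)] = 1 − 6×154 / (9×80)
  = 1 − 924/720 = 1 − 1.2833 ≈ -0.283

-0.283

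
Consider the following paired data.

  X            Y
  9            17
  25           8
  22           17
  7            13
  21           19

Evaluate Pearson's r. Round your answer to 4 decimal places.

-0.1824

n = 5, ΣX = 84, ΣY = 74, ΣX² = 1680, ΣY² = 1172, ΣXY = 1217
nΣXY − ΣXΣY = 6085 − 6216 = -131
nΣX² − (ΣX)² = 8400 − 7056 = 1344; nΣY² − (ΣY)² = 5860 − 5476 = 384
r = -131 / √(1344 × 384) = -131 / 718.3982 ≈ -0.1824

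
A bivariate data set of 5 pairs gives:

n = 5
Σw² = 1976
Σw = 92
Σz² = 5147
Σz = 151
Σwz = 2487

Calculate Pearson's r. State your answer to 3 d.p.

-0.715

r = (nΣwz − ΣwΣz) / √[(nΣw² − (Σw)²)(nΣz² − (Σz)²)]
Numerator: 5×2487 − 92×151 = -1457
Denominator: √[(9880 − 8464)(25735 − 22801)] = √[1416 × 2934] = 2038.2699
r = -1457 / 2038.2699 ≈ -0.715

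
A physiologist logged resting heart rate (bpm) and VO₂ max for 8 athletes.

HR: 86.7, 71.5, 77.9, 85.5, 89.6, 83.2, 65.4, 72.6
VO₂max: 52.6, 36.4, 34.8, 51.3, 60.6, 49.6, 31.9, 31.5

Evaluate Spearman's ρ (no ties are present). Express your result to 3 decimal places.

Rank HR: 7, 2, 4, 6, 8, 5, 1, 3
Rank VO₂max: 7, 4, 3, 6, 8, 5, 2, 1
d = rank(HR) − rank(VO₂max): 0, -2, 1, 0, 0, 0, -1, 2; Σd² = 10
ρ = 1 − 6Σd² / [n(n²−1)] = 1 − 6×10 / (8×63) = 1 − 60/504 ≈ 0.881

0.881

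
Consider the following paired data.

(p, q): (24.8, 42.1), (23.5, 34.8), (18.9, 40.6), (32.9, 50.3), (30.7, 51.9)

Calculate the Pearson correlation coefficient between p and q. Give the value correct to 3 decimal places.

0.810

n = 5, Σp = 130.8, Σq = 219.7, Σp² = 3549.4, Σq² = 9855.51, Σpq = 5877.42
nΣpq − ΣpΣq = 29387.1 − 28736.76 = 650.34
nΣp² − (Σp)² = 17747 − 17108.64 = 638.36; nΣq² − (Σq)² = 49277.55 − 48268.09 = 1009.46
r = 650.34 / √(638.36 × 1009.46) = 650.34 / 802.7446 ≈ 0.810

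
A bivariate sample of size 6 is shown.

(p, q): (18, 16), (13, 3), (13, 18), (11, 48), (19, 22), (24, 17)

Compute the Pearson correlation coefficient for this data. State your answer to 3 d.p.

-0.304

n = 6, Σp = 98, Σq = 124, Σp² = 1720, Σq² = 3666, Σpq = 1915
nΣpq − ΣpΣq = 11490 − 12152 = -662
nΣp² − (Σp)² = 10320 − 9604 = 716; nΣq² − (Σq)² = 21996 − 15376 = 6620
r = -662 / √(716 × 6620) = -662 / 2177.1357 ≈ -0.304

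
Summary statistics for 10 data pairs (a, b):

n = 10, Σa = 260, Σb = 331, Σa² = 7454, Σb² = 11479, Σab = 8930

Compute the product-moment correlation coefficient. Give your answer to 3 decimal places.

0.538

r = (nΣab − ΣaΣb) / √[(nΣa² − (Σa)²)(nΣb² − (Σb)²)]
Numerator: 10×8930 − 260×331 = 3240
Denominator: √[(74540 − 67600)(114790 − 109561)] = √[6940 × 5229] = 6024.0568
r = 3240 / 6024.0568 ≈ 0.538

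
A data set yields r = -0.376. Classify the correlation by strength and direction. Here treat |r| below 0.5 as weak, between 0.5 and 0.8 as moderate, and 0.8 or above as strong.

weak negative

r = -0.376 < 0 so the relationship is negative.
|r| = 0.376, which falls in the weak range.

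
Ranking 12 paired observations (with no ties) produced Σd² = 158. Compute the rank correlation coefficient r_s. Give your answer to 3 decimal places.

0.448

ρ = 1 − 6Σd² / [n(n²−1)] = 1 − 6×158 / (12×143)
  = 1 − 948/1716 = 1 − 0.5524 ≈ 0.448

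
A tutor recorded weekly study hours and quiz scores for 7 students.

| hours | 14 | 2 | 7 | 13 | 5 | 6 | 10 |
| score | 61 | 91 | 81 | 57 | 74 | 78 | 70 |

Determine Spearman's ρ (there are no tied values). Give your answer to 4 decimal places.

-0.8214

Rank hours: 7, 1, 4, 6, 2, 3, 5
Rank score: 2, 7, 6, 1, 4, 5, 3
d = rank(hours) − rank(score): 5, -6, -2, 5, -2, -2, 2; Σd² = 102
ρ = 1 − 6Σd² / [n(n²−1)] = 1 − 6×102 / (7×48) = 1 − 612/336 ≈ -0.8214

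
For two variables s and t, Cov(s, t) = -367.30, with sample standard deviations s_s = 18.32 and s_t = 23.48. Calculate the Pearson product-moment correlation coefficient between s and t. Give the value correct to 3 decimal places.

r = Cov(s,t) / (s_s · s_t) = -367.30 / (18.32 × 23.48)
  = -367.30 / 430.1536 ≈ -0.854

-0.854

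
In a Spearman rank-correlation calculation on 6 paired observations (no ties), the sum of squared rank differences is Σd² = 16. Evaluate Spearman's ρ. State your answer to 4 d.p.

ρ = 1 − 6Σd² / [n(n²−1)] = 1 − 6×16 / (6×35)
  = 1 − 96/210 = 1 − 0.45714 ≈ 0.5429

0.5429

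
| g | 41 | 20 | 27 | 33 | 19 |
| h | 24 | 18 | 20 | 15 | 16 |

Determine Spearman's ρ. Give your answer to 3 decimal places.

0.400

Rank g: 5, 2, 3, 4, 1
Rank h: 5, 3, 4, 1, 2
d = rank(g) − rank(h): 0, -1, -1, 3, -1; Σd² = 12
ρ = 1 − 6Σd² / [n(n²−1)] = 1 − 6×12 / (5×24) = 1 − 72/120 ≈ 0.400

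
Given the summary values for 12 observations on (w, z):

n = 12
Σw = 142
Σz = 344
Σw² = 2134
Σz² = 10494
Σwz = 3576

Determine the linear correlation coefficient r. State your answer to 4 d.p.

r = (nΣwz − ΣwΣz) / √[(nΣw² − (Σw)²)(nΣz² − (Σz)²)]
Numerator: 12×3576 − 142×344 = -5936
Denominator: √[(25608 − 20164)(125928 − 118336)] = √[5444 × 7592] = 6428.9072
r = -5936 / 6428.9072 ≈ -0.9233

-0.9233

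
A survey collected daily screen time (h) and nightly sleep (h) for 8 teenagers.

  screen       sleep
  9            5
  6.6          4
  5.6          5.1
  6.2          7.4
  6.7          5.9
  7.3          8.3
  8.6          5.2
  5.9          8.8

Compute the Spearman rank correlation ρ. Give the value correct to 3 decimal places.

Rank screen: 8, 4, 1, 3, 5, 6, 7, 2
Rank sleep: 2, 1, 3, 6, 5, 7, 4, 8
d = rank(screen) − rank(sleep): 6, 3, -2, -3, 0, -1, 3, -6; Σd² = 104
ρ = 1 − 6Σd² / [n(n²−1)] = 1 − 6×104 / (8×63) = 1 − 624/504 ≈ -0.238

-0.238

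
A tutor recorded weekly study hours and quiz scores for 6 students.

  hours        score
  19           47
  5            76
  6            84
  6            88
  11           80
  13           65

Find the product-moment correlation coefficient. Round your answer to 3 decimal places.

-0.899

n = 6, Σx = 60, Σy = 440, Σx² = 748, Σy² = 33410, Σxy = 4030
nΣxy − ΣxΣy = 24180 − 26400 = -2220
nΣx² − (Σx)² = 4488 − 3600 = 888; nΣy² − (Σy)² = 200460 − 193600 = 6860
r = -2220 / √(888 × 6860) = -2220 / 2468.1329 ≈ -0.899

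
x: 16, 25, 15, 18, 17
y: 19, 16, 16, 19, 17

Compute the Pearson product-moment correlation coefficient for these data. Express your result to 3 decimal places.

-0.349

n = 5, Σx = 91, Σy = 87, Σx² = 1719, Σy² = 1523, Σxy = 1575
nΣxy − ΣxΣy = 7875 − 7917 = -42
nΣx² − (Σx)² = 8595 − 8281 = 314; nΣy² − (Σy)² = 7615 − 7569 = 46
r = -42 / √(314 × 46) = -42 / 120.1832 ≈ -0.349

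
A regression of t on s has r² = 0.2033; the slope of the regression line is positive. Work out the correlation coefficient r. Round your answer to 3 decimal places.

|r| = √0.2033 = 0.451
The association is positive, so r = 0.451.

0.451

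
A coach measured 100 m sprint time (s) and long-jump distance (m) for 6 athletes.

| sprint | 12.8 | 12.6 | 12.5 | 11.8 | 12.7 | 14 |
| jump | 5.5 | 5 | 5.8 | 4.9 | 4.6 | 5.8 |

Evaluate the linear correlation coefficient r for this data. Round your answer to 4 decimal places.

0.5361

n = 6, Σx = 76.4, Σy = 31.6, Σx² = 975.38, Σy² = 167.7, Σxy = 403.34
nΣxy − ΣxΣy = 2420.04 − 2414.24 = 5.8
nΣx² − (Σx)² = 5852.28 − 5836.96 = 15.32; nΣy² − (Σy)² = 1006.2 − 998.56 = 7.64
r = 5.8 / √(15.32 × 7.64) = 5.8 / 10.8187 ≈ 0.5361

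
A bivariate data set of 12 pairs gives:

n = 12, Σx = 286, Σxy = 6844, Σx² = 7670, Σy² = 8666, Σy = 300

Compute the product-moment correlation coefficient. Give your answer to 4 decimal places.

r = (nΣxy − ΣxΣy) / √[(nΣx² − (Σx)²)(nΣy² − (Σy)²)]
Numerator: 12×6844 − 286×300 = -3672
Denominator: √[(92040 − 81796)(103992 − 90000)] = √[10244 × 13992] = 11972.2198
r = -3672 / 11972.2198 ≈ -0.3067

-0.3067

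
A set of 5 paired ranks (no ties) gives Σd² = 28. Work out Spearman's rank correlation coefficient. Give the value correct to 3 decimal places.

-0.400

ρ = 1 − 6Σd² / [n(n²−1)] = 1 − 6×28 / (5×24)
  = 1 − 168/120 = 1 − 1.4000 ≈ -0.400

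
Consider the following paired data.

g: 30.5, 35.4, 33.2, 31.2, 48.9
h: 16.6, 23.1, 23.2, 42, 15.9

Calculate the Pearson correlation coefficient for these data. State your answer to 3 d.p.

-0.462

n = 5, Σg = 179.2, Σh = 120.8, Σg² = 6650.3, Σh² = 3364.22, Σgh = 4182.19
nΣgh − ΣgΣh = 20910.95 − 21647.36 = -736.41
nΣg² − (Σg)² = 33251.5 − 32112.64 = 1138.86; nΣh² − (Σh)² = 16821.1 − 14592.64 = 2228.46
r = -736.41 / √(1138.86 × 2228.46) = -736.41 / 1593.0800 ≈ -0.462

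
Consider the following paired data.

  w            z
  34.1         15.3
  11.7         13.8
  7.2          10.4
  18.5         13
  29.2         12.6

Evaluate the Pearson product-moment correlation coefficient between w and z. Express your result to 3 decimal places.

0.679

n = 5, Σw = 100.7, Σz = 65.1, Σw² = 2546.43, Σz² = 860.45, Σwz = 1366.49
nΣwz − ΣwΣz = 6832.45 − 6555.57 = 276.88
nΣw² − (Σw)² = 12732.15 − 10140.49 = 2591.66; nΣz² − (Σz)² = 4302.25 − 4238.01 = 64.24
r = 276.88 / √(2591.66 × 64.24) = 276.88 / 408.0297 ≈ 0.679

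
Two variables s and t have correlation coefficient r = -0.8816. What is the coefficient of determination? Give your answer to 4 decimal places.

0.7772

r² = (-0.8816)² = 0.7772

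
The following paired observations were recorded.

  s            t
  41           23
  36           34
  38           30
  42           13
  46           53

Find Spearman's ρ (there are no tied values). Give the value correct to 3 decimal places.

0.000

Rank s: 3, 1, 2, 4, 5
Rank t: 2, 4, 3, 1, 5
d = rank(s) − rank(t): 1, -3, -1, 3, 0; Σd² = 20
ρ = 1 − 6Σd² / [n(n²−1)] = 1 − 6×20 / (5×24) = 1 − 120/120 ≈ 0.000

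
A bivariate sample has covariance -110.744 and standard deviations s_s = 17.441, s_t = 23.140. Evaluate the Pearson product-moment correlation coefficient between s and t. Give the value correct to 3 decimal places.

-0.274

r = Cov(s,t) / (s_s · s_t) = -110.744 / (17.441 × 23.140)
  = -110.744 / 403.5847 ≈ -0.274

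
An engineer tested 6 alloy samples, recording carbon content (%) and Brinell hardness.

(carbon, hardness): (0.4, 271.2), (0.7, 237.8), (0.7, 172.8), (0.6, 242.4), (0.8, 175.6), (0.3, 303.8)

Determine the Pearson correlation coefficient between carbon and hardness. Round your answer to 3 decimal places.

-0.909

n = 6, Σx = 3.5, Σy = 1403.6, Σx² = 2.23, Σy² = 341845.68, Σxy = 772.96
nΣxy − ΣxΣy = 4637.76 − 4912.6 = -274.84
nΣx² − (Σx)² = 13.38 − 12.25 = 1.13; nΣy² − (Σy)² = 2051074.08 − 1970092.96 = 80981.12
r = -274.84 / √(1.13 × 80981.12) = -274.84 / 302.5040 ≈ -0.909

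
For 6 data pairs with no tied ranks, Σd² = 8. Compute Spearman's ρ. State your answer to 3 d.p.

0.771

ρ = 1 − 6Σd² / [n(n²−1)] = 1 − 6×8 / (6×35)
  = 1 − 48/210 = 1 − 0.2286 ≈ 0.771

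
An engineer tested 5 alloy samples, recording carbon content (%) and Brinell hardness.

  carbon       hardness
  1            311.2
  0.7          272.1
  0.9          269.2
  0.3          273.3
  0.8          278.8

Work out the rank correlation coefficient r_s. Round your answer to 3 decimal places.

Rank carbon: 5, 2, 4, 1, 3
Rank hardness: 5, 2, 1, 3, 4
d = rank(carbon) − rank(hardness): 0, 0, 3, -2, -1; Σd² = 14
ρ = 1 − 6Σd² / [n(n²−1)] = 1 − 6×14 / (5×24) = 1 − 84/120 ≈ 0.300

0.300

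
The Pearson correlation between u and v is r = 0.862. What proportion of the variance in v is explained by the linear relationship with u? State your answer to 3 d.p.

0.743

r² = (0.862)² = 0.743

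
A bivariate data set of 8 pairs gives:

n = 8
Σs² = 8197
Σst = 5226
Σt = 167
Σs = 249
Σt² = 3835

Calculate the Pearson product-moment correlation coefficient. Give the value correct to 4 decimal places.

0.0712

r = (nΣst − ΣsΣt) / √[(nΣs² − (Σs)²)(nΣt² − (Σt)²)]
Numerator: 8×5226 − 249×167 = 225
Denominator: √[(65576 − 62001)(30680 − 27889)] = √[3575 × 2791] = 3158.7695
r = 225 / 3158.7695 ≈ 0.0712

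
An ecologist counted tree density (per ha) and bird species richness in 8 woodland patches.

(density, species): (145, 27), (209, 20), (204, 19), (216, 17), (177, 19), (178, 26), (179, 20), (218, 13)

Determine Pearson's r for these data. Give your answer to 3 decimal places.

n = 8, Σx = 1526, Σy = 161, Σx² = 295556, Σy² = 3385, Σxy = 30048
nΣxy − ΣxΣy = 240384 − 245686 = -5302
nΣx² − (Σx)² = 2364448 − 2328676 = 35772; nΣy² − (Σy)² = 27080 − 25921 = 1159
r = -5302 / √(35772 × 1159) = -5302 / 6438.9244 ≈ -0.823

-0.823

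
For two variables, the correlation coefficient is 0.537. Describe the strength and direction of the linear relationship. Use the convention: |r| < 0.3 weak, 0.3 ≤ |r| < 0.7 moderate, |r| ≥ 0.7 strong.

r = 0.537 > 0 so the relationship is positive.
|r| = 0.537, which falls in the moderate range.

moderate positive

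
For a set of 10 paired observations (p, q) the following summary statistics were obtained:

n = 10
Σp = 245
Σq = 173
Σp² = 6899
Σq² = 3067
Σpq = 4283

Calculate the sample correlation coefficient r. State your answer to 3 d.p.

r = (nΣpq − ΣpΣq) / √[(nΣp² − (Σp)²)(nΣq² − (Σq)²)]
Numerator: 10×4283 − 245×173 = 445
Denominator: √[(68990 − 60025)(30670 − 29929)] = √[8965 × 741] = 2577.4144
r = 445 / 2577.4144 ≈ 0.173

0.173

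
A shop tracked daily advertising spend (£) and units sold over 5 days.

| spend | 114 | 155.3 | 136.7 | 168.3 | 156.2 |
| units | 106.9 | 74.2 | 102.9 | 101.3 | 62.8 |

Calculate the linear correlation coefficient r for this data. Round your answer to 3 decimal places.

n = 5, Σx = 730.5, Σy = 448.1, Σx² = 108524.31, Σy² = 41727.19, Σxy = 64634.44
nΣxy − ΣxΣy = 323172.2 − 327337.05 = -4164.85
nΣx² − (Σx)² = 542621.55 − 533630.25 = 8991.3; nΣy² − (Σy)² = 208635.95 − 200793.61 = 7842.34
r = -4164.85 / √(8991.3 × 7842.34) = -4164.85 / 8397.1919 ≈ -0.496

-0.496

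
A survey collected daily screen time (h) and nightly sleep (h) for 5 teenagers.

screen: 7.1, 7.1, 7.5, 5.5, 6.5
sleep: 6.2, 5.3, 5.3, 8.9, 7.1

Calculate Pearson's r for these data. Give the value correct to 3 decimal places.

n = 5, Σx = 33.7, Σy = 32.8, Σx² = 229.57, Σy² = 224.24, Σxy = 216.5
nΣxy − ΣxΣy = 1082.5 − 1105.36 = -22.86
nΣx² − (Σx)² = 1147.85 − 1135.69 = 12.16; nΣy² − (Σy)² = 1121.2 − 1075.84 = 45.36
r = -22.86 / √(12.16 × 45.36) = -22.86 / 23.4857 ≈ -0.973

-0.973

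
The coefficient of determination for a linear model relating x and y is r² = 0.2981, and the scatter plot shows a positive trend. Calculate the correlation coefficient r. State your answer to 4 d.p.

|r| = √0.2981 = 0.5460
The association is positive, so r = 0.5460.

0.5460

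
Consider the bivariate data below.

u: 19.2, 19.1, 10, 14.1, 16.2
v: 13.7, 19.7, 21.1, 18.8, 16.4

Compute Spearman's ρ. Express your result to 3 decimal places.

-0.700

Rank u: 5, 4, 1, 2, 3
Rank v: 1, 4, 5, 3, 2
d = rank(u) − rank(v): 4, 0, -4, -1, 1; Σd² = 34
ρ = 1 − 6Σd² / [n(n²−1)] = 1 − 6×34 / (5×24) = 1 − 204/120 ≈ -0.700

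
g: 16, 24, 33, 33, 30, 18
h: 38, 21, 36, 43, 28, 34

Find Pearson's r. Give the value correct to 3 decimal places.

n = 6, Σg = 154, Σh = 200, Σg² = 4234, Σh² = 6970, Σgh = 5171
nΣgh − ΣgΣh = 31026 − 30800 = 226
nΣg² − (Σg)² = 25404 − 23716 = 1688; nΣh² − (Σh)² = 41820 − 40000 = 1820
r = 226 / √(1688 × 1820) = 226 / 1752.7578 ≈ 0.129

0.129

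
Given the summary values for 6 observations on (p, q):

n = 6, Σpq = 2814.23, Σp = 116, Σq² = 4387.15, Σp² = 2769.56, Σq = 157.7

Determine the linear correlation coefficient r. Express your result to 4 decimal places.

-0.6567

r = (nΣpq − ΣpΣq) / √[(nΣp² − (Σp)²)(nΣq² − (Σq)²)]
Numerator: 6×2814.23 − 116×157.7 = -1407.82
Denominator: √[(16617.36 − 13456)(26322.9 − 24869.29)] = √[3161.36 × 1453.61] = 2143.6848
r = -1407.82 / 2143.6848 ≈ -0.6567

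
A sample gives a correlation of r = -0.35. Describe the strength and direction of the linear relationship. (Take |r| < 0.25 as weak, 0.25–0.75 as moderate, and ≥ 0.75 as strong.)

moderate negative

r = -0.35 < 0 so the relationship is negative.
|r| = 0.35, which falls in the moderate range.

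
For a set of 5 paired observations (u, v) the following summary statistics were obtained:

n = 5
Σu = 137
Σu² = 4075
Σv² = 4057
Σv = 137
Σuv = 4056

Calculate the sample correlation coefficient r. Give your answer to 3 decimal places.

0.968

r = (nΣuv − ΣuΣv) / √[(nΣu² − (Σu)²)(nΣv² − (Σv)²)]
Numerator: 5×4056 − 137×137 = 1511
Denominator: √[(20375 − 18769)(20285 − 18769)] = √[1606 × 1516] = 1560.3512
r = 1511 / 1560.3512 ≈ 0.968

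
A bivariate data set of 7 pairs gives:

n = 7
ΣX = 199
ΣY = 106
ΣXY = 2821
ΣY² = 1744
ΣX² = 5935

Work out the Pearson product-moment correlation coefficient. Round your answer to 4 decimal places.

r = (nΣXY − ΣXΣY) / √[(nΣX² − (ΣX)²)(nΣY² − (ΣY)²)]
Numerator: 7×2821 − 199×106 = -1347
Denominator: √[(41545 − 39601)(12208 − 11236)] = √[1944 × 972] = 1374.6156
r = -1347 / 1374.6156 ≈ -0.9799

-0.9799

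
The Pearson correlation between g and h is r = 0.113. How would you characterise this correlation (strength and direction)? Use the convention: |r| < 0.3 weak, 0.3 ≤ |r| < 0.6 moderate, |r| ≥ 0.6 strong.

weak positive

r = 0.113 > 0 so the relationship is positive.
|r| = 0.113, which falls in the weak range.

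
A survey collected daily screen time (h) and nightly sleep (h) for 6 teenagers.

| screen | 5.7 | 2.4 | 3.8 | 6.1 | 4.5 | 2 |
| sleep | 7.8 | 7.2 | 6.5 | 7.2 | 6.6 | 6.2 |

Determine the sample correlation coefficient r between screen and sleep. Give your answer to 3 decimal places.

0.608

n = 6, Σx = 24.5, Σy = 41.5, Σx² = 114.15, Σy² = 288.77, Σxy = 172.46
nΣxy − ΣxΣy = 1034.76 − 1016.75 = 18.01
nΣx² − (Σx)² = 684.9 − 600.25 = 84.65; nΣy² − (Σy)² = 1732.62 − 1722.25 = 10.37
r = 18.01 / √(84.65 × 10.37) = 18.01 / 29.6280 ≈ 0.608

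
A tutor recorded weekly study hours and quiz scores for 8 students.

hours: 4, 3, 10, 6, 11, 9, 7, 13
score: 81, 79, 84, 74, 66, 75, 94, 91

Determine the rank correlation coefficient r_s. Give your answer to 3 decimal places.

Rank hours: 2, 1, 6, 3, 7, 5, 4, 8
Rank score: 5, 4, 6, 2, 1, 3, 8, 7
d = rank(hours) − rank(score): -3, -3, 0, 1, 6, 2, -4, 1; Σd² = 76
ρ = 1 − 6Σd² / [n(n²−1)] = 1 − 6×76 / (8×63) = 1 − 456/504 ≈ 0.095

0.095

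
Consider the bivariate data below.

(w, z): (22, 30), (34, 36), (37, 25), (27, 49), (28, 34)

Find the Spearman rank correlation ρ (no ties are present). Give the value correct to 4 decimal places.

Rank w: 1, 4, 5, 2, 3
Rank z: 2, 4, 1, 5, 3
d = rank(w) − rank(z): -1, 0, 4, -3, 0; Σd² = 26
ρ = 1 − 6Σd² / [n(n²−1)] = 1 − 6×26 / (5×24) = 1 − 156/120 ≈ -0.3000

-0.3000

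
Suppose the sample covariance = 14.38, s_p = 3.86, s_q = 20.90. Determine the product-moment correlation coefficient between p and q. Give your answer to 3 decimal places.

r = Cov(p,q) / (s_p · s_q) = 14.38 / (3.86 × 20.90)
  = 14.38 / 80.6740 ≈ 0.178

0.178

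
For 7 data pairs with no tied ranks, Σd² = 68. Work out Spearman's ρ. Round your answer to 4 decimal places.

ρ = 1 − 6Σd² / [n(n²−1)] = 1 − 6×68 / (7×48)
  = 1 − 408/336 = 1 − 1.21429 ≈ -0.2143

-0.2143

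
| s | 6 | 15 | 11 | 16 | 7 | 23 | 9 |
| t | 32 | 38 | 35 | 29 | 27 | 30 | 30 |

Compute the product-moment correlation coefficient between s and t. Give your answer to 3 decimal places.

0.098

n = 7, Σs = 87, Σt = 221, Σs² = 1297, Σt² = 7063, Σst = 2760
nΣst − ΣsΣt = 19320 − 19227 = 93
nΣs² − (Σs)² = 9079 − 7569 = 1510; nΣt² − (Σt)² = 49441 − 48841 = 600
r = 93 / √(1510 × 600) = 93 / 951.8403 ≈ 0.098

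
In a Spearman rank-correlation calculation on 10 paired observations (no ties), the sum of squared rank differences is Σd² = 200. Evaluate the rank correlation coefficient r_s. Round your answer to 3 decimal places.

-0.212

ρ = 1 − 6Σd² / [n(n²−1)] = 1 − 6×200 / (10×99)
  = 1 − 1200/990 = 1 − 1.2121 ≈ -0.212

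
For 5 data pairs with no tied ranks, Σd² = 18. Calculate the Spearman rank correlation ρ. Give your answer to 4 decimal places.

ρ = 1 − 6Σd² / [n(n²−1)] = 1 − 6×18 / (5×24)
  = 1 − 108/120 = 1 − 0.90000 ≈ 0.1000

0.1000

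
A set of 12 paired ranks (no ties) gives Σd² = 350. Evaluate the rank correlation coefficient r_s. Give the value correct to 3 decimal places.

-0.224

ρ = 1 − 6Σd² / [n(n²−1)] = 1 − 6×350 / (12×143)
  = 1 − 2100/1716 = 1 − 1.2238 ≈ -0.224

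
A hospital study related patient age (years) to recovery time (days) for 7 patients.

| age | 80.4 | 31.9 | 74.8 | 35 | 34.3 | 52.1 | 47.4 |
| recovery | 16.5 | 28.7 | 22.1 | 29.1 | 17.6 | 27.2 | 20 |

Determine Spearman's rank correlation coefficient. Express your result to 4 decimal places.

Rank age: 7, 1, 6, 3, 2, 5, 4
Rank recovery: 1, 6, 4, 7, 2, 5, 3
d = rank(age) − rank(recovery): 6, -5, 2, -4, 0, 0, 1; Σd² = 82
ρ = 1 − 6Σd² / [n(n²−1)] = 1 − 6×82 / (7×48) = 1 − 492/336 ≈ -0.4643

-0.4643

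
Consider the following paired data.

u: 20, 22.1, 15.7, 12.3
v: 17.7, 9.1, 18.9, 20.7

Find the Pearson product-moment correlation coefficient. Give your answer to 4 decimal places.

n = 4, Σu = 70.1, Σv = 66.4, Σu² = 1286.19, Σv² = 1181.8, Σuv = 1106.45
nΣuv − ΣuΣv = 4425.8 − 4654.64 = -228.84
nΣu² − (Σu)² = 5144.76 − 4914.01 = 230.75; nΣv² − (Σv)² = 4727.2 − 4408.96 = 318.24
r = -228.84 / √(230.75 × 318.24) = -228.84 / 270.9869 ≈ -0.8445

-0.8445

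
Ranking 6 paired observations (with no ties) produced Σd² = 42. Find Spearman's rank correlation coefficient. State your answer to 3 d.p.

-0.200

ρ = 1 − 6Σd² / [n(n²−1)] = 1 − 6×42 / (6×35)
  = 1 − 252/210 = 1 − 1.2000 ≈ -0.200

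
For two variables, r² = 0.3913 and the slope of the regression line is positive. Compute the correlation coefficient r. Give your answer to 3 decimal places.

|r| = √0.3913 = 0.626
The association is positive, so r = 0.626.

0.626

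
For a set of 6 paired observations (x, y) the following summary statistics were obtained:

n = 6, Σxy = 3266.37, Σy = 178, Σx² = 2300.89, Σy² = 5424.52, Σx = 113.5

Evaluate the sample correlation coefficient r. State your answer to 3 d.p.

-0.678

r = (nΣxy − ΣxΣy) / √[(nΣx² − (Σx)²)(nΣy² − (Σy)²)]
Numerator: 6×3266.37 − 113.5×178 = -604.78
Denominator: √[(13805.34 − 12882.25)(32547.12 − 31684)] = √[923.09 × 863.12] = 892.6015
r = -604.78 / 892.6015 ≈ -0.678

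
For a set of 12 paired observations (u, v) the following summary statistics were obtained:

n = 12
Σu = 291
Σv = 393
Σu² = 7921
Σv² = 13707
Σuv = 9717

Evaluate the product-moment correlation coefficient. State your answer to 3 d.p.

0.220

r = (nΣuv − ΣuΣv) / √[(nΣu² − (Σu)²)(nΣv² − (Σv)²)]
Numerator: 12×9717 − 291×393 = 2241
Denominator: √[(95052 − 84681)(164484 − 154449)] = √[10371 × 10035] = 10201.6168
r = 2241 / 10201.6168 ≈ 0.220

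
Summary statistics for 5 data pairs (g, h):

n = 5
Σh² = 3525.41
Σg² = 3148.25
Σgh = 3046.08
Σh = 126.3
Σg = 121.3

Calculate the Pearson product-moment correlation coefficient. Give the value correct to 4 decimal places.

-0.0684

r = (nΣgh − ΣgΣh) / √[(nΣg² − (Σg)²)(nΣh² − (Σh)²)]
Numerator: 5×3046.08 − 121.3×126.3 = -89.79
Denominator: √[(15741.25 − 14713.69)(17627.05 − 15951.69)] = √[1027.56 × 1675.36] = 1312.0720
r = -89.79 / 1312.0720 ≈ -0.0684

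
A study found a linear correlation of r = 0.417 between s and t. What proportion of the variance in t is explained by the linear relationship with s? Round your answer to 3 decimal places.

0.174

r² = (0.417)² = 0.174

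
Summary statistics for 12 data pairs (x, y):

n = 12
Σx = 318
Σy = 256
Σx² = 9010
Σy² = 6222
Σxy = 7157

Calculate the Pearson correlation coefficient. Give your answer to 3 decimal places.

0.560

r = (nΣxy − ΣxΣy) / √[(nΣx² − (Σx)²)(nΣy² − (Σy)²)]
Numerator: 12×7157 − 318×256 = 4476
Denominator: √[(108120 − 101124)(74664 − 65536)] = √[6996 × 9128] = 7991.2132
r = 4476 / 7991.2132 ≈ 0.560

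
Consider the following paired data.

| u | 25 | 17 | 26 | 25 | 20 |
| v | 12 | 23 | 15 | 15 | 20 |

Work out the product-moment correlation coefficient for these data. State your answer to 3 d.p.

n = 5, Σu = 113, Σv = 85, Σu² = 2615, Σv² = 1523, Σuv = 1856
nΣuv − ΣuΣv = 9280 − 9605 = -325
nΣu² − (Σu)² = 13075 − 12769 = 306; nΣv² − (Σv)² = 7615 − 7225 = 390
r = -325 / √(306 × 390) = -325 / 345.4562 ≈ -0.941

-0.941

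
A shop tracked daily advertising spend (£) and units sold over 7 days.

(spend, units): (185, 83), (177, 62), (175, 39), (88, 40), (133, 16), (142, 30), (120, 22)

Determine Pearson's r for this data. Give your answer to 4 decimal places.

0.6306

n = 7, Σx = 1020, Σy = 292, Σx² = 156176, Σy² = 15494, Σxy = 45702
nΣxy − ΣxΣy = 319914 − 297840 = 22074
nΣx² − (Σx)² = 1093232 − 1040400 = 52832; nΣy² − (Σy)² = 108458 − 85264 = 23194
r = 22074 / √(52832 × 23194) = 22074 / 35005.5054 ≈ 0.6306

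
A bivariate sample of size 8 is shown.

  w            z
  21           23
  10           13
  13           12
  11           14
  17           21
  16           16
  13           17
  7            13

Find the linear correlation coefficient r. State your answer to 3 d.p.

0.860

n = 8, Σw = 108, Σz = 129, Σw² = 1594, Σz² = 2193, Σwz = 1848
nΣwz − ΣwΣz = 14784 − 13932 = 852
nΣw² − (Σw)² = 12752 − 11664 = 1088; nΣz² − (Σz)² = 17544 − 16641 = 903
r = 852 / √(1088 × 903) = 852 / 991.1932 ≈ 0.860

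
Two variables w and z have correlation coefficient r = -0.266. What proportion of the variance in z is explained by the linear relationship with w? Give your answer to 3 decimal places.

0.071

r² = (-0.266)² = 0.071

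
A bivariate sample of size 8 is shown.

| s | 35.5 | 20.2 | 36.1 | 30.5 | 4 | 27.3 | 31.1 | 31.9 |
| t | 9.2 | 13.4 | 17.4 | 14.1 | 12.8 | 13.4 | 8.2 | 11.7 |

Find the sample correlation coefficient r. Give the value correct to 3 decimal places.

-0.057

n = 8, Σs = 216.6, Σt = 100.2, Σs² = 6647.86, Σt² = 1313.3, Σst = 2700.74
nΣst − ΣsΣt = 21605.92 − 21703.32 = -97.4
nΣs² − (Σs)² = 53182.88 − 46915.56 = 6267.32; nΣt² − (Σt)² = 10506.4 − 10040.04 = 466.36
r = -97.4 / √(6267.32 × 466.36) = -97.4 / 1709.6278 ≈ -0.057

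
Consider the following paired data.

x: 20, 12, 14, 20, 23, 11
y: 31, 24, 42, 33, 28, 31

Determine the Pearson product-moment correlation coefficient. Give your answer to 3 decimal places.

-0.060

n = 6, Σx = 100, Σy = 189, Σx² = 1790, Σy² = 6135, Σxy = 3141
nΣxy − ΣxΣy = 18846 − 18900 = -54
nΣx² − (Σx)² = 10740 − 10000 = 740; nΣy² − (Σy)² = 36810 − 35721 = 1089
r = -54 / √(740 × 1089) = -54 / 897.6971 ≈ -0.060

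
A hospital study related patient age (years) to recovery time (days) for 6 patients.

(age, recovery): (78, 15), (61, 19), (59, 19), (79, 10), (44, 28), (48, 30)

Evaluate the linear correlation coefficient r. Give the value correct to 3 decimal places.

-0.948

n = 6, Σx = 369, Σy = 121, Σx² = 23767, Σy² = 2731, Σxy = 6912
nΣxy − ΣxΣy = 41472 − 44649 = -3177
nΣx² − (Σx)² = 142602 − 136161 = 6441; nΣy² − (Σy)² = 16386 − 14641 = 1745
r = -3177 / √(6441 × 1745) = -3177 / 3352.5431 ≈ -0.948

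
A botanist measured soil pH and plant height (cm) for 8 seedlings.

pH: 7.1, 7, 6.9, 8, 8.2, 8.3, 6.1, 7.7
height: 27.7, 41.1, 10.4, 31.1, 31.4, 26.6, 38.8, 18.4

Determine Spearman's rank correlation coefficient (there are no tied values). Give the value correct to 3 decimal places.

Rank pH: 4, 3, 2, 6, 7, 8, 1, 5
Rank height: 4, 8, 1, 5, 6, 3, 7, 2
d = rank(pH) − rank(height): 0, -5, 1, 1, 1, 5, -6, 3; Σd² = 98
ρ = 1 − 6Σd² / [n(n²−1)] = 1 − 6×98 / (8×63) = 1 − 588/504 ≈ -0.167

-0.167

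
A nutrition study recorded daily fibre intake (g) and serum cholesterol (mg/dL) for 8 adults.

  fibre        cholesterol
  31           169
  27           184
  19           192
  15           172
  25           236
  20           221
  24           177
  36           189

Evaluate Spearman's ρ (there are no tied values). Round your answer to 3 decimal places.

Rank fibre: 7, 6, 2, 1, 5, 3, 4, 8
Rank cholesterol: 1, 4, 6, 2, 8, 7, 3, 5
d = rank(fibre) − rank(cholesterol): 6, 2, -4, -1, -3, -4, 1, 3; Σd² = 92
ρ = 1 − 6Σd² / [n(n²−1)] = 1 − 6×92 / (8×63) = 1 − 552/504 ≈ -0.095

-0.095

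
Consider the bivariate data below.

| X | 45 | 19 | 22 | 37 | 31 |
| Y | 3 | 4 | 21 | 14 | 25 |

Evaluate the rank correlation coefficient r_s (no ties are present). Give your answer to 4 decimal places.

Rank X: 5, 1, 2, 4, 3
Rank Y: 1, 2, 4, 3, 5
d = rank(X) − rank(Y): 4, -1, -2, 1, -2; Σd² = 26
ρ = 1 − 6Σd² / [n(n²−1)] = 1 − 6×26 / (5×24) = 1 − 156/120 ≈ -0.3000

-0.3000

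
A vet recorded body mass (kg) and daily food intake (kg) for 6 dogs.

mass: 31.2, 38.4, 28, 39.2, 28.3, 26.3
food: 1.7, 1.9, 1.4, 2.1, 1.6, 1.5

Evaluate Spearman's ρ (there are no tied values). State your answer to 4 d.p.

Rank mass: 4, 5, 2, 6, 3, 1
Rank food: 4, 5, 1, 6, 3, 2
d = rank(mass) − rank(food): 0, 0, 1, 0, 0, -1; Σd² = 2
ρ = 1 − 6Σd² / [n(n²−1)] = 1 − 6×2 / (6×35) = 1 − 12/210 ≈ 0.9429

0.9429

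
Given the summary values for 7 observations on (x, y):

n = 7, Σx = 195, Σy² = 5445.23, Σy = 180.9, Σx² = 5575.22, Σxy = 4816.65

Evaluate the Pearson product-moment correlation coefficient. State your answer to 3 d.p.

-0.671

r = (nΣxy − ΣxΣy) / √[(nΣx² − (Σx)²)(nΣy² − (Σy)²)]
Numerator: 7×4816.65 − 195×180.9 = -1558.95
Denominator: √[(39026.54 − 38025)(38116.61 − 32724.81)] = √[1001.54 × 5391.8] = 2323.8122
r = -1558.95 / 2323.8122 ≈ -0.671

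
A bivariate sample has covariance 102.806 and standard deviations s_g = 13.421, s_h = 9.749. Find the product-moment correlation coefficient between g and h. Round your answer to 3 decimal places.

r = Cov(g,h) / (s_g · s_h) = 102.806 / (13.421 × 9.749)
  = 102.806 / 130.8413 ≈ 0.786

0.786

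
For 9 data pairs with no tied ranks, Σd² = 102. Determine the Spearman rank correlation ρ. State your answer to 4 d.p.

0.1500

ρ = 1 − 6Σd² / [n(n²−1)] = 1 − 6×102 / (9×80)
  = 1 − 612/720 = 1 − 0.85000 ≈ 0.1500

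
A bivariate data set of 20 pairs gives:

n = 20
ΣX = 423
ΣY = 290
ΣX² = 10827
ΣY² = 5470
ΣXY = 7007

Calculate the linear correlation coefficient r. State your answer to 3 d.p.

0.566

r = (nΣXY − ΣXΣY) / √[(nΣX² − (ΣX)²)(nΣY² − (ΣY)²)]
Numerator: 20×7007 − 423×290 = 17470
Denominator: √[(216540 − 178929)(109400 − 84100)] = √[37611 × 25300] = 30847.3386
r = 17470 / 30847.3386 ≈ 0.566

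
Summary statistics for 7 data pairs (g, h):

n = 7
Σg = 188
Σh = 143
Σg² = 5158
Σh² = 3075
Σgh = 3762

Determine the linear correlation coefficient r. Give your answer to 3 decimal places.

r = (nΣgh − ΣgΣh) / √[(nΣg² − (Σg)²)(nΣh² − (Σh)²)]
Numerator: 7×3762 − 188×143 = -550
Denominator: √[(36106 − 35344)(21525 − 20449)] = √[762 × 1076] = 905.4899
r = -550 / 905.4899 ≈ -0.607

-0.607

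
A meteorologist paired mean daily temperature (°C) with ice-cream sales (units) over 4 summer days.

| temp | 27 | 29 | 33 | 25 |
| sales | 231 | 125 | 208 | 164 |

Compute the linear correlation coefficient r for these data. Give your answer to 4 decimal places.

0.1617

n = 4, Σx = 114, Σy = 728, Σx² = 3284, Σy² = 139146, Σxy = 20826
nΣxy − ΣxΣy = 83304 − 82992 = 312
nΣx² − (Σx)² = 13136 − 12996 = 140; nΣy² − (Σy)² = 556584 − 529984 = 26600
r = 312 / √(140 × 26600) = 312 / 1929.7668 ≈ 0.1617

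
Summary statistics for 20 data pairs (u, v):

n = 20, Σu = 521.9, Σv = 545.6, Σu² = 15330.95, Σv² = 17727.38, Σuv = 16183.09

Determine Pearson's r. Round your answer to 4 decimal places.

r = (nΣuv − ΣuΣv) / √[(nΣu² − (Σu)²)(nΣv² − (Σv)²)]
Numerator: 20×16183.09 − 521.9×545.6 = 38913.16
Denominator: √[(306619 − 272379.61)(354547.6 − 297679.36)] = √[34239.39 × 56868.24] = 44126.3396
r = 38913.16 / 44126.3396 ≈ 0.8819

0.8819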